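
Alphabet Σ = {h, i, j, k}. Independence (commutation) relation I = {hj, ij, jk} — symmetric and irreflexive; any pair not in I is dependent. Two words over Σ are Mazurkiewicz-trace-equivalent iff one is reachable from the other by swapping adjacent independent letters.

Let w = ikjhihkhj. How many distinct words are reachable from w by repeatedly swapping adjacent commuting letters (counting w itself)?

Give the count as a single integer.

piece 0:i — minimal
piece 1:k rests on {0:i}
piece 2:j — minimal
piece 3:h rests on {1:k}
piece 4:i rests on {3:h}
piece 5:h rests on {4:i}
piece 6:k rests on {5:h}
piece 7:h rests on {6:k}
piece 8:j rests on {2:j}
minimal pieces: {0:i, 2:j}
ways to finish when only these pieces remain (= sum over removing one remaining piece with nothing left below it):
  1 left: {7}→1  {8}→1
  2 left: {2,8}→1  {6,7}→1  {7,8}→2
  3 left: {2,7,8}→3  {5,6,7}→1  {6,7,8}→3
  4 left: {2,6,7,8}→6  {4,5,6,7}→1  {5,6,7,8}→4
  5 left: {2,5,6,7,8}→10  {3,4,5,6,7}→1  {4,5,6,7,8}→5
  6 left: {1,3,4,5,6,7}→1  {2,4,5,6,7,8}→15  {3,4,5,6,7,8}→6
  7 left: {0,1,3,4,5,6,7}→1  {1,3,4,5,6,7,8}→7  {2,3,4,5,6,7,8}→21
  placing 0:i first → 28 extensions
  placing 2:j first → 8 extensions
total linear extensions = 36

36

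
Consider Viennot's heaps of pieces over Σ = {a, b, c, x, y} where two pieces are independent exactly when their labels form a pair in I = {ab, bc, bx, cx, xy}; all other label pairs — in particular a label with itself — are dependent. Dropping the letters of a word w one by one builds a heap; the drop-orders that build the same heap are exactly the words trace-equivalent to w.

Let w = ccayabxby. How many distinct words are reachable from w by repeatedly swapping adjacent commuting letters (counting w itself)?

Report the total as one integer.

#0=c has no predecessor
#1=c depends on [0:c]
#2=a depends on [1:c]
#3=y depends on [2:a]
#4=a depends on [3:y]
#5=b depends on [3:y]
#6=x depends on [4:a]
#7=b depends on [5:b]
#8=y depends on [4:a, 7:b]
sources: [0:c]
N(rest) = Σ N(rest − s) over sources s of rest; N(one piece) = 1:
  size 1 → [6]=1  [8]=1
  size 2 → [6,8]=2  [7,8]=1
  size 3 → [4,6,8]=2  [5,7,8]=1  [6,7,8]=3
  size 4 → [4,6,7,8]=5  [5,6,7,8]=4
  size 5 → [4,5,6,7,8]=9
  size 6 → [3,4,5,6,7,8]=9
  size 7 → [2,3,4,5,6,7,8]=9
  first=0(c) contributes 9

9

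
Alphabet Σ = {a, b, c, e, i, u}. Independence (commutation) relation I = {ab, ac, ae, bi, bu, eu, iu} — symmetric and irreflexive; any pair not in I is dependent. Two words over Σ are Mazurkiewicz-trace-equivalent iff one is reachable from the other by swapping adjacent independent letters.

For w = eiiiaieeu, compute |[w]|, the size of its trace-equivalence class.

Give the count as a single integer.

0(e) covers ∅
1(i) covers 0:e
2(i) covers 1:i
3(i) covers 2:i
4(a) covers 3:i
5(i) covers 4:a
6(e) covers 5:i
7(e) covers 6:e
8(u) covers 4:a
floor of heap: 0:e
completions by unplaced set U, small U first (add the entries for U minus each lowest piece of U):
  |U|=1: {7}:1  {8}:1
  |U|=2: {6,7}:1  {7,8}:2
  |U|=3: {5,6,7}:1  {6,7,8}:3
  |U|=4: {5,6,7,8}:4
  |U|=5: {4,5,6,7,8}:4
  |U|=6: {3,4,5,6,7,8}:4
  |U|=7: {2,3,4,5,6,7,8}:4
  start at 0(e): 4

4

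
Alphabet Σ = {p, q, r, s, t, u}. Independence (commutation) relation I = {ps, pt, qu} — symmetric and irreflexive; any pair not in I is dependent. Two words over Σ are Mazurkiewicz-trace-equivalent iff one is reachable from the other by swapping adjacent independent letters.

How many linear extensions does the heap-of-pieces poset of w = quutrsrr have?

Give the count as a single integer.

3

#0=q has no predecessor
#1=u has no predecessor
#2=u depends on [1:u]
#3=t depends on [0:q, 2:u]
#4=r depends on [3:t]
#5=s depends on [4:r]
#6=r depends on [5:s]
#7=r depends on [6:r]
sources: [0:q, 1:u]
N(rest) = Σ N(rest − s) over sources s of rest; N(one piece) = 1:
  size 1 → [7]=1
  size 2 → [6,7]=1
  size 3 → [5,6,7]=1
  size 4 → [4,5,6,7]=1
  size 5 → [3,4,5,6,7]=1
  size 6 → [0,3,4,5,6,7]=1  [2,3,4,5,6,7]=1
  first=0(q) contributes 1
  first=1(u) contributes 2
|[w]| = 3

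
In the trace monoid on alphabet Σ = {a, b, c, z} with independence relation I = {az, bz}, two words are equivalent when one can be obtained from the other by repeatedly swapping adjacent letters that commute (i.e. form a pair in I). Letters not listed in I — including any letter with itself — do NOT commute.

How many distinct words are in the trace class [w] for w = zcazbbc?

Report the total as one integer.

#0=z has no predecessor
#1=c depends on [0:z]
#2=a depends on [1:c]
#3=z depends on [1:c]
#4=b depends on [2:a]
#5=b depends on [4:b]
#6=c depends on [3:z, 5:b]
sources: [0:z]
N(rest) = Σ N(rest − s) over sources s of rest; N(one piece) = 1:
  size 1 → [6]=1
  size 2 → [3,6]=1  [5,6]=1
  size 3 → [3,5,6]=2  [4,5,6]=1
  size 4 → [2,4,5,6]=1  [3,4,5,6]=3
  size 5 → [2,3,4,5,6]=4
  first=0(z) contributes 4

4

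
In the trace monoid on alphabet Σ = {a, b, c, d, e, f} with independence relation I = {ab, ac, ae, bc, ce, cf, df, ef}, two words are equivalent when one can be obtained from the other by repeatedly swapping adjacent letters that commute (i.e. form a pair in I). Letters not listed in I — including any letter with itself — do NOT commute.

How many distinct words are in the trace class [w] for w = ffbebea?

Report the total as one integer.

piece 0:f — minimal
piece 1:f rests on {0:f}
piece 2:b rests on {1:f}
piece 3:e rests on {2:b}
piece 4:b rests on {3:e}
piece 5:e rests on {4:b}
piece 6:a rests on {1:f}
minimal pieces: {0:f}
ways to finish when only these pieces remain (= sum over removing one remaining piece with nothing left below it):
  1 left: {5}→1  {6}→1
  2 left: {4,5}→1  {5,6}→2
  3 left: {3,4,5}→1  {4,5,6}→3
  4 left: {2,3,4,5}→1  {3,4,5,6}→4
  5 left: {2,3,4,5,6}→5
  placing 0:f first → 5 extensions

5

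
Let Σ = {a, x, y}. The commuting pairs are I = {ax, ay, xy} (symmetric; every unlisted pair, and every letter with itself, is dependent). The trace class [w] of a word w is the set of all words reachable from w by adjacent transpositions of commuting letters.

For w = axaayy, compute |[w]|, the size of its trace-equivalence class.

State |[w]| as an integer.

#0=a has no predecessor
#1=x has no predecessor
#2=a depends on [0:a]
#3=a depends on [2:a]
#4=y has no predecessor
#5=y depends on [4:y]
sources: [0:a, 1:x, 4:y]
N(rest) = Σ N(rest − s) over sources s of rest; N(one piece) = 1:
  size 1 → [1]=1  [3]=1  [5]=1
  size 2 → [1,3]=2  [1,5]=2  [2,3]=1  [3,5]=2  [4,5]=1
  size 3 → [0,2,3]=1  [1,2,3]=3  [1,3,5]=6  [1,4,5]=3  [2,3,5]=3  [3,4,5]=3
  size 4 → [0,1,2,3]=4  [0,2,3,5]=4  [1,2,3,5]=12  [1,3,4,5]=12  [2,3,4,5]=6
  first=0(a) contributes 30
  first=1(x) contributes 10
  first=4(y) contributes 20
|[w]| = 60

60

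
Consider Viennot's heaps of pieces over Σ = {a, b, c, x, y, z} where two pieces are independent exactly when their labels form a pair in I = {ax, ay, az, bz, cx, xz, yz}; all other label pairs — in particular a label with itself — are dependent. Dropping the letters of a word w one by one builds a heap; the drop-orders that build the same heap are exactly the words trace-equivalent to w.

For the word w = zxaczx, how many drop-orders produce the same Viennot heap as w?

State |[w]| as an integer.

30

drop 0:z onto floor
drop 1:x onto floor
drop 2:a onto floor
drop 3:c onto {0:z, 2:a}
drop 4:z onto {3:c}
drop 5:x onto {1:x}
ground layer = {0:z, 1:x, 2:a}
drop-orders for the pieces not yet dropped (sum over which currently-grounded one goes next):
  1 to go: {4} 1  {5} 1
  2 to go: {1,5} 1  {3,4} 1  {4,5} 2
  3 to go: {0,3,4} 1  {1,4,5} 3  {2,3,4} 1  {3,4,5} 3
  4 to go: {0,2,3,4} 2  {0,3,4,5} 4  {1,3,4,5} 6  {2,3,4,5} 4
  if 0:z drops first: 10 orders
  if 1:x drops first: 10 orders
  if 2:a drops first: 10 orders
heap linearizations: 30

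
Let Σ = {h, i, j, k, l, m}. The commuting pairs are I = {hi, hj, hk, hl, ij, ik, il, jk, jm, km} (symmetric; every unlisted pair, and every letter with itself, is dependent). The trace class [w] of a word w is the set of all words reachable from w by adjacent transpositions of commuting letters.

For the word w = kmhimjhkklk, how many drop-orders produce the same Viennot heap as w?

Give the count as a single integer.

2128

#0=k has no predecessor
#1=m has no predecessor
#2=h depends on [1:m]
#3=i depends on [1:m]
#4=m depends on [2:h, 3:i]
#5=j has no predecessor
#6=h depends on [4:m]
#7=k depends on [0:k]
#8=k depends on [7:k]
#9=l depends on [4:m, 5:j, 8:k]
#10=k depends on [9:l]
sources: [0:k, 1:m, 5:j]
N(rest) = Σ N(rest − s) over sources s of rest; N(one piece) = 1:
  size 1 → [6]=1  [10]=1
  size 2 → [6,10]=2  [9,10]=1
  size 3 → [5,9,10]=1  [6,9,10]=3  [8,9,10]=1
  size 4 → [4,6,9,10]=3  [5,6,9,10]=4  [5,8,9,10]=2  [6,8,9,10]=4  [7,8,9,10]=1
  size 5 → [0,7,8,9,10]=1  [2,4,6,9,10]=3  [3,4,6,9,10]=3  [4,5,6,9,10]=7  [4,6,8,9,10]=7  [5,6,8,9,10]=10  [5,7,8,9,10]=3  [6,7,8,9,10]=5
  size 6 → [0,5,7,8,9,10]=4  [0,6,7,8,9,10]=6  [2,3,4,6,9,10]=6  [2,4,5,6,9,10]=10  [2,4,6,8,9,10]=10  [3,4,5,6,9,10]=10  [3,4,6,8,9,10]=10  [4,5,6,8,9,10]=24  [4,6,7,8,9,10]=12  [5,6,7,8,9,10]=18
  size 7 → [0,4,6,7,8,9,10]=18  [0,5,6,7,8,9,10]=28  [1,2,3,4,6,9,10]=6  [2,3,4,5,6,9,10]=26  [2,3,4,6,8,9,10]=26  [2,4,5,6,8,9,10]=44  [2,4,6,7,8,9,10]=22  [3,4,5,6,8,9,10]=44  [3,4,6,7,8,9,10]=22  [4,5,6,7,8,9,10]=54
  size 8 → [0,2,4,6,7,8,9,10]=40  [0,3,4,6,7,8,9,10]=40  [0,4,5,6,7,8,9,10]=100  [1,2,3,4,5,6,9,10]=32  [1,2,3,4,6,8,9,10]=32  [2,3,4,5,6,8,9,10]=140  [2,3,4,6,7,8,9,10]=70  [2,4,5,6,7,8,9,10]=120  [3,4,5,6,7,8,9,10]=120
  size 9 → [0,2,3,4,6,7,8,9,10]=150  [0,2,4,5,6,7,8,9,10]=260  [0,3,4,5,6,7,8,9,10]=260  [1,2,3,4,5,6,8,9,10]=204  [1,2,3,4,6,7,8,9,10]=102  [2,3,4,5,6,7,8,9,10]=450
  first=0(k) contributes 756
  first=1(m) contributes 1120
  first=5(j) contributes 252
|[w]| = 2128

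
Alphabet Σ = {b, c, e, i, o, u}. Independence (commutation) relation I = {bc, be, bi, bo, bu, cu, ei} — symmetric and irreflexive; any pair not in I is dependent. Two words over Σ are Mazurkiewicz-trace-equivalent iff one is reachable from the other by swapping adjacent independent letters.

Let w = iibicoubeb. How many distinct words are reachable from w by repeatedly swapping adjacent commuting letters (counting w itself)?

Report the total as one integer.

0(i) covers ∅
1(i) covers 0:i
2(b) covers ∅
3(i) covers 1:i
4(c) covers 3:i
5(o) covers 4:c
6(u) covers 5:o
7(b) covers 2:b
8(e) covers 6:u
9(b) covers 7:b
floor of heap: 0:i, 2:b
completions by unplaced set U, small U first (add the entries for U minus each lowest piece of U):
  |U|=1: {8}:1  {9}:1
  |U|=2: {6,8}:1  {7,9}:1  {8,9}:2
  |U|=3: {2,7,9}:1  {5,6,8}:1  {6,8,9}:3  {7,8,9}:3
  |U|=4: {2,7,8,9}:4  {4,5,6,8}:1  {5,6,8,9}:4  {6,7,8,9}:6
  |U|=5: {2,6,7,8,9}:10  {3,4,5,6,8}:1  {4,5,6,8,9}:5  {5,6,7,8,9}:10
  |U|=6: {1,3,4,5,6,8}:1  {2,5,6,7,8,9}:20  {3,4,5,6,8,9}:6  {4,5,6,7,8,9}:15
  |U|=7: {0,1,3,4,5,6,8}:1  {1,3,4,5,6,8,9}:7  {2,4,5,6,7,8,9}:35  {3,4,5,6,7,8,9}:21
  |U|=8: {0,1,3,4,5,6,8,9}:8  {1,3,4,5,6,7,8,9}:28  {2,3,4,5,6,7,8,9}:56
  start at 0(i): 84
  start at 2(b): 36
sum over floor = 120

120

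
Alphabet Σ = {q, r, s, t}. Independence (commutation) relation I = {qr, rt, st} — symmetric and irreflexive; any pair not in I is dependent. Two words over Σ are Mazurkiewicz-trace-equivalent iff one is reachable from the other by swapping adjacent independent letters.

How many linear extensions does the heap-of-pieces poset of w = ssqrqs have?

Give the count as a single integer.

3

0(s) covers ∅
1(s) covers 0:s
2(q) covers 1:s
3(r) covers 1:s
4(q) covers 2:q
5(s) covers 3:r, 4:q
floor of heap: 0:s
completions by unplaced set U, small U first (add the entries for U minus each lowest piece of U):
  |U|=1: {5}:1
  |U|=2: {3,5}:1  {4,5}:1
  |U|=3: {2,4,5}:1  {3,4,5}:2
  |U|=4: {2,3,4,5}:3
  start at 0(s): 3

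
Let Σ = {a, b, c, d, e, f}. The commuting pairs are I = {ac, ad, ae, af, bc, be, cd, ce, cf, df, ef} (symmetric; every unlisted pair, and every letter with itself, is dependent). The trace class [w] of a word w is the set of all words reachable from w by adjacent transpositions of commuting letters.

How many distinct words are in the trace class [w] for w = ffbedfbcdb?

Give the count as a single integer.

90

piece 0:f — minimal
piece 1:f rests on {0:f}
piece 2:b rests on {1:f}
piece 3:e — minimal
piece 4:d rests on {2:b, 3:e}
piece 5:f rests on {2:b}
piece 6:b rests on {4:d, 5:f}
piece 7:c — minimal
piece 8:d rests on {6:b}
piece 9:b rests on {8:d}
minimal pieces: {0:f, 3:e, 7:c}
ways to finish when only these pieces remain (= sum over removing one remaining piece with nothing left below it):
  1 left: {7}→1  {9}→1
  2 left: {7,9}→2  {8,9}→1
  3 left: {6,8,9}→1  {7,8,9}→3
  4 left: {4,6,8,9}→1  {5,6,8,9}→1  {6,7,8,9}→4
  5 left: {3,4,6,8,9}→1  {4,5,6,8,9}→2  {4,6,7,8,9}→5  {5,6,7,8,9}→5
  6 left: {2,4,5,6,8,9}→2  {3,4,5,6,8,9}→3  {3,4,6,7,8,9}→6  {4,5,6,7,8,9}→12
  7 left: {1,2,4,5,6,8,9}→2  {2,3,4,5,6,8,9}→5  {2,4,5,6,7,8,9}→14  {3,4,5,6,7,8,9}→21
  8 left: {0,1,2,4,5,6,8,9}→2  {1,2,3,4,5,6,8,9}→7  {1,2,4,5,6,7,8,9}→16  {2,3,4,5,6,7,8,9}→40
  placing 0:f first → 63 extensions
  placing 3:e first → 18 extensions
  placing 7:c first → 9 extensions
total linear extensions = 90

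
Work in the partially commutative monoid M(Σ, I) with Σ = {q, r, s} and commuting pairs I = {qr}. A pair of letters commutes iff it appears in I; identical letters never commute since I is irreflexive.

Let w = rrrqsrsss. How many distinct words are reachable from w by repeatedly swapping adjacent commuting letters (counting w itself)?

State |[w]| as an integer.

0(r) covers ∅
1(r) covers 0:r
2(r) covers 1:r
3(q) covers ∅
4(s) covers 2:r, 3:q
5(r) covers 4:s
6(s) covers 5:r
7(s) covers 6:s
8(s) covers 7:s
floor of heap: 0:r, 3:q
completions by unplaced set U, small U first (add the entries for U minus each lowest piece of U):
  |U|=1: {8}:1
  |U|=2: {7,8}:1
  |U|=3: {6,7,8}:1
  |U|=4: {5,6,7,8}:1
  |U|=5: {4,5,6,7,8}:1
  |U|=6: {2,4,5,6,7,8}:1  {3,4,5,6,7,8}:1
  |U|=7: {1,2,4,5,6,7,8}:1  {2,3,4,5,6,7,8}:2
  start at 0(r): 3
  start at 3(q): 1
sum over floor = 4

4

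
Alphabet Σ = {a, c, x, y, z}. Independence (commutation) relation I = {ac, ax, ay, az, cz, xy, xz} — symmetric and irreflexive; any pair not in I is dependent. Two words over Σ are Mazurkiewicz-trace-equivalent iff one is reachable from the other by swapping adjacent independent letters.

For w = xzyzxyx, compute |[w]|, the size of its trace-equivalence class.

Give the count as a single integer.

0(x) covers ∅
1(z) covers ∅
2(y) covers 1:z
3(z) covers 2:y
4(x) covers 0:x
5(y) covers 3:z
6(x) covers 4:x
floor of heap: 0:x, 1:z
completions by unplaced set U, small U first (add the entries for U minus each lowest piece of U):
  |U|=1: {5}:1  {6}:1
  |U|=2: {3,5}:1  {4,6}:1  {5,6}:2
  |U|=3: {0,4,6}:1  {2,3,5}:1  {3,5,6}:3  {4,5,6}:3
  |U|=4: {0,4,5,6}:4  {1,2,3,5}:1  {2,3,5,6}:4  {3,4,5,6}:6
  |U|=5: {0,3,4,5,6}:10  {1,2,3,5,6}:5  {2,3,4,5,6}:10
  start at 0(x): 15
  start at 1(z): 20
sum over floor = 35

35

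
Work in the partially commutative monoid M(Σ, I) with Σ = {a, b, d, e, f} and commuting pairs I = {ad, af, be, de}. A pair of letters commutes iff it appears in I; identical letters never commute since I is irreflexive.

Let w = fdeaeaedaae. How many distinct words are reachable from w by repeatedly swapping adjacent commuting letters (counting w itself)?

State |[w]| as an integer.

45

#0=f has no predecessor
#1=d depends on [0:f]
#2=e depends on [0:f]
#3=a depends on [2:e]
#4=e depends on [3:a]
#5=a depends on [4:e]
#6=e depends on [5:a]
#7=d depends on [1:d]
#8=a depends on [6:e]
#9=a depends on [8:a]
#10=e depends on [9:a]
sources: [0:f]
N(rest) = Σ N(rest − s) over sources s of rest; N(one piece) = 1:
  size 1 → [7]=1  [10]=1
  size 2 → [1,7]=1  [7,10]=2  [9,10]=1
  size 3 → [1,7,10]=3  [7,9,10]=3  [8,9,10]=1
  size 4 → [1,7,9,10]=6  [6,8,9,10]=1  [7,8,9,10]=4
  size 5 → [1,7,8,9,10]=10  [5,6,8,9,10]=1  [6,7,8,9,10]=5
  size 6 → [1,6,7,8,9,10]=15  [4,5,6,8,9,10]=1  [5,6,7,8,9,10]=6
  size 7 → [1,5,6,7,8,9,10]=21  [3,4,5,6,8,9,10]=1  [4,5,6,7,8,9,10]=7
  size 8 → [1,4,5,6,7,8,9,10]=28  [2,3,4,5,6,8,9,10]=1  [3,4,5,6,7,8,9,10]=8
  size 9 → [1,3,4,5,6,7,8,9,10]=36  [2,3,4,5,6,7,8,9,10]=9
  first=0(f) contributes 45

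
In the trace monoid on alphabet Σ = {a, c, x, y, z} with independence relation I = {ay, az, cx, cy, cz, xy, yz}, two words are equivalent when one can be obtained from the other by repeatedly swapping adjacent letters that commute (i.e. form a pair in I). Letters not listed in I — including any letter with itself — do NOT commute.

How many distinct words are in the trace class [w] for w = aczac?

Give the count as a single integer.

drop 0:a onto floor
drop 1:c onto {0:a}
drop 2:z onto floor
drop 3:a onto {1:c}
drop 4:c onto {3:a}
ground layer = {0:a, 2:z}
drop-orders for the pieces not yet dropped (sum over which currently-grounded one goes next):
  1 to go: {2} 1  {4} 1
  2 to go: {2,4} 2  {3,4} 1
  3 to go: {1,3,4} 1  {2,3,4} 3
  if 0:a drops first: 4 orders
  if 2:z drops first: 1 orders
heap linearizations: 5

5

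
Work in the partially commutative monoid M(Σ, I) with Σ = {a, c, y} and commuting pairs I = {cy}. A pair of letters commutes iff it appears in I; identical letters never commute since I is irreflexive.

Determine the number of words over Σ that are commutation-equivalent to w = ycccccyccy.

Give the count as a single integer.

120

drop 0:y onto floor
drop 1:c onto floor
drop 2:c onto {1:c}
drop 3:c onto {2:c}
drop 4:c onto {3:c}
drop 5:c onto {4:c}
drop 6:y onto {0:y}
drop 7:c onto {5:c}
drop 8:c onto {7:c}
drop 9:y onto {6:y}
ground layer = {0:y, 1:c}
drop-orders for the pieces not yet dropped (sum over which currently-grounded one goes next):
  1 to go: {8} 1  {9} 1
  2 to go: {6,9} 1  {7,8} 1  {8,9} 2
  3 to go: {0,6,9} 1  {5,7,8} 1  {6,8,9} 3  {7,8,9} 3
  4 to go: {0,6,8,9} 4  {4,5,7,8} 1  {5,7,8,9} 4  {6,7,8,9} 6
  5 to go: {0,6,7,8,9} 10  {3,4,5,7,8} 1  {4,5,7,8,9} 5  {5,6,7,8,9} 10
  6 to go: {0,5,6,7,8,9} 20  {2,3,4,5,7,8} 1  {3,4,5,7,8,9} 6  {4,5,6,7,8,9} 15
  7 to go: {0,4,5,6,7,8,9} 35  {1,2,3,4,5,7,8} 1  {2,3,4,5,7,8,9} 7  {3,4,5,6,7,8,9} 21
  8 to go: {0,3,4,5,6,7,8,9} 56  {1,2,3,4,5,7,8,9} 8  {2,3,4,5,6,7,8,9} 28
  if 0:y drops first: 36 orders
  if 1:c drops first: 84 orders
heap linearizations: 120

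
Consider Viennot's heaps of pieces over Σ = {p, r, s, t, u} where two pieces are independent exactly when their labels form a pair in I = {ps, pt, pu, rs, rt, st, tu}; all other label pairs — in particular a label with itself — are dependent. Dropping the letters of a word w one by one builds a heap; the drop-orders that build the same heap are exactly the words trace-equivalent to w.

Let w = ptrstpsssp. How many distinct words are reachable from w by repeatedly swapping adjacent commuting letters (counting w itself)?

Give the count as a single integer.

piece 0:p — minimal
piece 1:t — minimal
piece 2:r rests on {0:p}
piece 3:s — minimal
piece 4:t rests on {1:t}
piece 5:p rests on {2:r}
piece 6:s rests on {3:s}
piece 7:s rests on {6:s}
piece 8:s rests on {7:s}
piece 9:p rests on {5:p}
minimal pieces: {0:p, 1:t, 3:s}
ways to finish when only these pieces remain (= sum over removing one remaining piece with nothing left below it):
  1 left: {4}→1  {8}→1  {9}→1
  2 left: {1,4}→1  {4,8}→2  {4,9}→2  {5,9}→1  {7,8}→1  {8,9}→2
  3 left: {1,4,8}→3  {1,4,9}→3  {2,5,9}→1  {4,5,9}→3  {4,7,8}→3  {4,8,9}→6  {5,8,9}→3  {6,7,8}→1  {7,8,9}→3
  4 left: {0,2,5,9}→1  {1,4,5,9}→6  {1,4,7,8}→6  {1,4,8,9}→12  {2,4,5,9}→4  {2,5,8,9}→4  {3,6,7,8}→1  {4,5,8,9}→12  {4,6,7,8}→4  {4,7,8,9}→12  {5,7,8,9}→6  {6,7,8,9}→4
  5 left: {0,2,4,5,9}→5  {0,2,5,8,9}→5  {1,2,4,5,9}→10  {1,4,5,8,9}→30  {1,4,6,7,8}→10  {1,4,7,8,9}→30  {2,4,5,8,9}→20  {2,5,7,8,9}→10  {3,4,6,7,8}→5  {3,6,7,8,9}→5  {4,5,7,8,9}→30  {4,6,7,8,9}→20  {5,6,7,8,9}→10
  6 left: {0,1,2,4,5,9}→15  {0,2,4,5,8,9}→30  {0,2,5,7,8,9}→15  {1,2,4,5,8,9}→60  {1,3,4,6,7,8}→15  {1,4,5,7,8,9}→90  {1,4,6,7,8,9}→60  {2,4,5,7,8,9}→60  {2,5,6,7,8,9}→20  {3,4,6,7,8,9}→30  {3,5,6,7,8,9}→15  {4,5,6,7,8,9}→60
  7 left: {0,1,2,4,5,8,9}→105  {0,2,4,5,7,8,9}→105  {0,2,5,6,7,8,9}→35  {1,2,4,5,7,8,9}→210  {1,3,4,6,7,8,9}→105  {1,4,5,6,7,8,9}→210  {2,3,5,6,7,8,9}→35  {2,4,5,6,7,8,9}→140  {3,4,5,6,7,8,9}→105
  8 left: {0,1,2,4,5,7,8,9}→420  {0,2,3,5,6,7,8,9}→70  {0,2,4,5,6,7,8,9}→280  {1,2,4,5,6,7,8,9}→560  {1,3,4,5,6,7,8,9}→420  {2,3,4,5,6,7,8,9}→280
  placing 0:p first → 1260 extensions
  placing 1:t first → 630 extensions
  placing 3:s first → 1260 extensions
total linear extensions = 3150

3150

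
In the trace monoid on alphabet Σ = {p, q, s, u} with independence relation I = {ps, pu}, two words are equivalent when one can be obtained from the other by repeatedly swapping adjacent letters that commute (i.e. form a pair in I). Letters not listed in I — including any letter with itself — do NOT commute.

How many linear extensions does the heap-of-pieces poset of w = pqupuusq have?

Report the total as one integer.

#0=p has no predecessor
#1=q depends on [0:p]
#2=u depends on [1:q]
#3=p depends on [1:q]
#4=u depends on [2:u]
#5=u depends on [4:u]
#6=s depends on [5:u]
#7=q depends on [3:p, 6:s]
sources: [0:p]
N(rest) = Σ N(rest − s) over sources s of rest; N(one piece) = 1:
  size 1 → [7]=1
  size 2 → [3,7]=1  [6,7]=1
  size 3 → [3,6,7]=2  [5,6,7]=1
  size 4 → [3,5,6,7]=3  [4,5,6,7]=1
  size 5 → [2,4,5,6,7]=1  [3,4,5,6,7]=4
  size 6 → [2,3,4,5,6,7]=5
  first=0(p) contributes 5

5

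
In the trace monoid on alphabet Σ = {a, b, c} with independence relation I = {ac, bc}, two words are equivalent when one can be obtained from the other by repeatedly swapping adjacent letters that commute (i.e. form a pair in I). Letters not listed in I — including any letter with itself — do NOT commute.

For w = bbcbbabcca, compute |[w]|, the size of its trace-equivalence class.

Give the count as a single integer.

120

0(b) covers ∅
1(b) covers 0:b
2(c) covers ∅
3(b) covers 1:b
4(b) covers 3:b
5(a) covers 4:b
6(b) covers 5:a
7(c) covers 2:c
8(c) covers 7:c
9(a) covers 6:b
floor of heap: 0:b, 2:c
completions by unplaced set U, small U first (add the entries for U minus each lowest piece of U):
  |U|=1: {8}:1  {9}:1
  |U|=2: {6,9}:1  {7,8}:1  {8,9}:2
  |U|=3: {2,7,8}:1  {5,6,9}:1  {6,8,9}:3  {7,8,9}:3
  |U|=4: {2,7,8,9}:4  {4,5,6,9}:1  {5,6,8,9}:4  {6,7,8,9}:6
  |U|=5: {2,6,7,8,9}:10  {3,4,5,6,9}:1  {4,5,6,8,9}:5  {5,6,7,8,9}:10
  |U|=6: {1,3,4,5,6,9}:1  {2,5,6,7,8,9}:20  {3,4,5,6,8,9}:6  {4,5,6,7,8,9}:15
  |U|=7: {0,1,3,4,5,6,9}:1  {1,3,4,5,6,8,9}:7  {2,4,5,6,7,8,9}:35  {3,4,5,6,7,8,9}:21
  |U|=8: {0,1,3,4,5,6,8,9}:8  {1,3,4,5,6,7,8,9}:28  {2,3,4,5,6,7,8,9}:56
  start at 0(b): 84
  start at 2(c): 36
sum over floor = 120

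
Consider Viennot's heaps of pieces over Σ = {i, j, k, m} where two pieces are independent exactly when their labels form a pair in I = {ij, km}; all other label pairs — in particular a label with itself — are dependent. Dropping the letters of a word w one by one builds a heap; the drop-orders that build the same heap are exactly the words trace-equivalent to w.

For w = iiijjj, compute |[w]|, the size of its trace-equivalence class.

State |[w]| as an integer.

20

0(i) covers ∅
1(i) covers 0:i
2(i) covers 1:i
3(j) covers ∅
4(j) covers 3:j
5(j) covers 4:j
floor of heap: 0:i, 3:j
completions by unplaced set U, small U first (add the entries for U minus each lowest piece of U):
  |U|=1: {2}:1  {5}:1
  |U|=2: {1,2}:1  {2,5}:2  {4,5}:1
  |U|=3: {0,1,2}:1  {1,2,5}:3  {2,4,5}:3  {3,4,5}:1
  |U|=4: {0,1,2,5}:4  {1,2,4,5}:6  {2,3,4,5}:4
  start at 0(i): 10
  start at 3(j): 10
sum over floor = 20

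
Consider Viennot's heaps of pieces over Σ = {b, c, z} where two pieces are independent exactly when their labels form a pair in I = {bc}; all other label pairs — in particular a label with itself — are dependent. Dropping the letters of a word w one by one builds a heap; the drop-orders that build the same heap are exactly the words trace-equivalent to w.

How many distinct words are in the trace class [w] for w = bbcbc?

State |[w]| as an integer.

piece 0:b — minimal
piece 1:b rests on {0:b}
piece 2:c — minimal
piece 3:b rests on {1:b}
piece 4:c rests on {2:c}
minimal pieces: {0:b, 2:c}
ways to finish when only these pieces remain (= sum over removing one remaining piece with nothing left below it):
  1 left: {3}→1  {4}→1
  2 left: {1,3}→1  {2,4}→1  {3,4}→2
  3 left: {0,1,3}→1  {1,3,4}→3  {2,3,4}→3
  placing 0:b first → 6 extensions
  placing 2:c first → 4 extensions
total linear extensions = 10

10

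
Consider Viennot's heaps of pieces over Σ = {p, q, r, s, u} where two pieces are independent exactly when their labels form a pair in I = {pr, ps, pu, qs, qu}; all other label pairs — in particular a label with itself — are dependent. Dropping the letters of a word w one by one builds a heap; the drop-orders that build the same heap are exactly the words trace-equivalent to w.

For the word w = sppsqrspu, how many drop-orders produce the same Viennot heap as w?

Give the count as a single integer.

#0=s has no predecessor
#1=p has no predecessor
#2=p depends on [1:p]
#3=s depends on [0:s]
#4=q depends on [2:p]
#5=r depends on [3:s, 4:q]
#6=s depends on [5:r]
#7=p depends on [4:q]
#8=u depends on [6:s]
sources: [0:s, 1:p]
N(rest) = Σ N(rest − s) over sources s of rest; N(one piece) = 1:
  size 1 → [7]=1  [8]=1
  size 2 → [6,8]=1  [7,8]=2
  size 3 → [5,6,8]=1  [6,7,8]=3
  size 4 → [3,5,6,8]=1  [5,6,7,8]=4
  size 5 → [0,3,5,6,8]=1  [3,5,6,7,8]=5  [4,5,6,7,8]=4
  size 6 → [0,3,5,6,7,8]=6  [2,4,5,6,7,8]=4  [3,4,5,6,7,8]=9
  size 7 → [0,3,4,5,6,7,8]=15  [1,2,4,5,6,7,8]=4  [2,3,4,5,6,7,8]=13
  first=0(s) contributes 17
  first=1(p) contributes 28
|[w]| = 45

45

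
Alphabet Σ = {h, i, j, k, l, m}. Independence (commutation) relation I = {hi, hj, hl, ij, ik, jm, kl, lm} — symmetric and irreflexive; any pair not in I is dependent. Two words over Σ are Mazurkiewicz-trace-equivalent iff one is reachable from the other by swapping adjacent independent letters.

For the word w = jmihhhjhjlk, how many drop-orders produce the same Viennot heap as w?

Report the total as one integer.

1275

#0=j has no predecessor
#1=m has no predecessor
#2=i depends on [1:m]
#3=h depends on [1:m]
#4=h depends on [3:h]
#5=h depends on [4:h]
#6=j depends on [0:j]
#7=h depends on [5:h]
#8=j depends on [6:j]
#9=l depends on [2:i, 8:j]
#10=k depends on [7:h, 8:j]
sources: [0:j, 1:m]
N(rest) = Σ N(rest − s) over sources s of rest; N(one piece) = 1:
  size 1 → [9]=1  [10]=1
  size 2 → [2,9]=1  [7,10]=1  [9,10]=2
  size 3 → [2,9,10]=3  [5,7,10]=1  [7,9,10]=3  [8,9,10]=2
  size 4 → [2,7,9,10]=6  [2,8,9,10]=5  [4,5,7,10]=1  [5,7,9,10]=4  [6,8,9,10]=2  [7,8,9,10]=5
  size 5 → [0,6,8,9,10]=2  [2,5,7,9,10]=10  [2,6,8,9,10]=7  [2,7,8,9,10]=16  [3,4,5,7,10]=1  [4,5,7,9,10]=5  [5,7,8,9,10]=9  [6,7,8,9,10]=7
  size 6 → [0,2,6,8,9,10]=9  [0,6,7,8,9,10]=9  [2,4,5,7,9,10]=15  [2,5,7,8,9,10]=35  [2,6,7,8,9,10]=30  [3,4,5,7,9,10]=6  [4,5,7,8,9,10]=14  [5,6,7,8,9,10]=16
  size 7 → [0,2,6,7,8,9,10]=48  [0,5,6,7,8,9,10]=25  [2,3,4,5,7,9,10]=21  [2,4,5,7,8,9,10]=64  [2,5,6,7,8,9,10]=81  [3,4,5,7,8,9,10]=20  [4,5,6,7,8,9,10]=30
  size 8 → [0,2,5,6,7,8,9,10]=154  [0,4,5,6,7,8,9,10]=55  [1,2,3,4,5,7,9,10]=21  [2,3,4,5,7,8,9,10]=105  [2,4,5,6,7,8,9,10]=175  [3,4,5,6,7,8,9,10]=50
  size 9 → [0,2,4,5,6,7,8,9,10]=384  [0,3,4,5,6,7,8,9,10]=105  [1,2,3,4,5,7,8,9,10]=126  [2,3,4,5,6,7,8,9,10]=330
  first=0(j) contributes 456
  first=1(m) contributes 819
|[w]| = 1275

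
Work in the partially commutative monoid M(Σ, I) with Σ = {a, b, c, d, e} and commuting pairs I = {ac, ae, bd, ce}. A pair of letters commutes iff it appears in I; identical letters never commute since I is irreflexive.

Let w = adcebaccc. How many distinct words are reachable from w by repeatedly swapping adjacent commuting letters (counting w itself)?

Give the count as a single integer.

drop 0:a onto floor
drop 1:d onto {0:a}
drop 2:c onto {1:d}
drop 3:e onto {1:d}
drop 4:b onto {2:c, 3:e}
drop 5:a onto {4:b}
drop 6:c onto {4:b}
drop 7:c onto {6:c}
drop 8:c onto {7:c}
ground layer = {0:a}
drop-orders for the pieces not yet dropped (sum over which currently-grounded one goes next):
  1 to go: {5} 1  {8} 1
  2 to go: {5,8} 2  {7,8} 1
  3 to go: {5,7,8} 3  {6,7,8} 1
  4 to go: {5,6,7,8} 4
  5 to go: {4,5,6,7,8} 4
  6 to go: {2,4,5,6,7,8} 4  {3,4,5,6,7,8} 4
  7 to go: {2,3,4,5,6,7,8} 8
  if 0:a drops first: 8 orders

8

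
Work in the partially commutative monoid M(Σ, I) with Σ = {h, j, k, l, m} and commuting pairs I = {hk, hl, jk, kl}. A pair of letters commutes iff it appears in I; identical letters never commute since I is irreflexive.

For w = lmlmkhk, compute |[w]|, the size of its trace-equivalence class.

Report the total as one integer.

piece 0:l — minimal
piece 1:m rests on {0:l}
piece 2:l rests on {1:m}
piece 3:m rests on {2:l}
piece 4:k rests on {3:m}
piece 5:h rests on {3:m}
piece 6:k rests on {4:k}
minimal pieces: {0:l}
ways to finish when only these pieces remain (= sum over removing one remaining piece with nothing left below it):
  1 left: {5}→1  {6}→1
  2 left: {4,6}→1  {5,6}→2
  3 left: {4,5,6}→3
  4 left: {3,4,5,6}→3
  5 left: {2,3,4,5,6}→3
  placing 0:l first → 3 extensions

3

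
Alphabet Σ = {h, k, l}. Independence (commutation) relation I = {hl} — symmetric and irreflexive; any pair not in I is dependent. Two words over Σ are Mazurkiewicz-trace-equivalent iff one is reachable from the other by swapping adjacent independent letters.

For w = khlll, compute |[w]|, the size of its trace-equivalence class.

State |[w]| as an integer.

drop 0:k onto floor
drop 1:h onto {0:k}
drop 2:l onto {0:k}
drop 3:l onto {2:l}
drop 4:l onto {3:l}
ground layer = {0:k}
drop-orders for the pieces not yet dropped (sum over which currently-grounded one goes next):
  1 to go: {1} 1  {4} 1
  2 to go: {1,4} 2  {3,4} 1
  3 to go: {1,3,4} 3  {2,3,4} 1
  if 0:k drops first: 4 orders

4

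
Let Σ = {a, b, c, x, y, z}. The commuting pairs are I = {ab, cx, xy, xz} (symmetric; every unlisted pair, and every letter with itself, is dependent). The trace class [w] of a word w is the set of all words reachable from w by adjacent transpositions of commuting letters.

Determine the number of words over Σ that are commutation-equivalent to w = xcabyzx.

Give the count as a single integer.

piece 0:x — minimal
piece 1:c — minimal
piece 2:a rests on {0:x, 1:c}
piece 3:b rests on {0:x, 1:c}
piece 4:y rests on {2:a, 3:b}
piece 5:z rests on {4:y}
piece 6:x rests on {2:a, 3:b}
minimal pieces: {0:x, 1:c}
ways to finish when only these pieces remain (= sum over removing one remaining piece with nothing left below it):
  1 left: {5}→1  {6}→1
  2 left: {4,5}→1  {5,6}→2
  3 left: {4,5,6}→3
  4 left: {2,4,5,6}→3  {3,4,5,6}→3
  5 left: {2,3,4,5,6}→6
  placing 0:x first → 6 extensions
  placing 1:c first → 6 extensions
total linear extensions = 12

12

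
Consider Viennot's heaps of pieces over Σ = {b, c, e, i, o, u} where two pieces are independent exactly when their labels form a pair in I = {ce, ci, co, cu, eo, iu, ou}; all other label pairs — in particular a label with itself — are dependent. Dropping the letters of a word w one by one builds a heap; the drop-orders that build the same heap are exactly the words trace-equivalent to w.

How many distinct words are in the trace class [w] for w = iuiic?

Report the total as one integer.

piece 0:i — minimal
piece 1:u — minimal
piece 2:i rests on {0:i}
piece 3:i rests on {2:i}
piece 4:c — minimal
minimal pieces: {0:i, 1:u, 4:c}
ways to finish when only these pieces remain (= sum over removing one remaining piece with nothing left below it):
  1 left: {1}→1  {3}→1  {4}→1
  2 left: {1,3}→2  {1,4}→2  {2,3}→1  {3,4}→2
  3 left: {0,2,3}→1  {1,2,3}→3  {1,3,4}→6  {2,3,4}→3
  placing 0:i first → 12 extensions
  placing 1:u first → 4 extensions
  placing 4:c first → 4 extensions
total linear extensions = 20

20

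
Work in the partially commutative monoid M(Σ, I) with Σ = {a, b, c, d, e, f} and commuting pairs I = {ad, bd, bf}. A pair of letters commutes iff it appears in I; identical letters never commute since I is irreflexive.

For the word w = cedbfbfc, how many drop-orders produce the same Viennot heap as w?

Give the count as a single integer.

0(c) covers ∅
1(e) covers 0:c
2(d) covers 1:e
3(b) covers 1:e
4(f) covers 2:d
5(b) covers 3:b
6(f) covers 4:f
7(c) covers 5:b, 6:f
floor of heap: 0:c
completions by unplaced set U, small U first (add the entries for U minus each lowest piece of U):
  |U|=1: {7}:1
  |U|=2: {5,7}:1  {6,7}:1
  |U|=3: {3,5,7}:1  {4,6,7}:1  {5,6,7}:2
  |U|=4: {2,4,6,7}:1  {3,5,6,7}:3  {4,5,6,7}:3
  |U|=5: {2,4,5,6,7}:4  {3,4,5,6,7}:6
  |U|=6: {2,3,4,5,6,7}:10
  start at 0(c): 10

10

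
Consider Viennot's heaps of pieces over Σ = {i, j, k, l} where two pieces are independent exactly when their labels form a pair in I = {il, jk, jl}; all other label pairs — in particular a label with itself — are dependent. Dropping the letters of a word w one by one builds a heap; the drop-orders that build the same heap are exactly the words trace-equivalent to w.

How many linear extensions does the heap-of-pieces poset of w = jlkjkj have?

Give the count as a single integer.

20

#0=j has no predecessor
#1=l has no predecessor
#2=k depends on [1:l]
#3=j depends on [0:j]
#4=k depends on [2:k]
#5=j depends on [3:j]
sources: [0:j, 1:l]
N(rest) = Σ N(rest − s) over sources s of rest; N(one piece) = 1:
  size 1 → [4]=1  [5]=1
  size 2 → [2,4]=1  [3,5]=1  [4,5]=2
  size 3 → [0,3,5]=1  [1,2,4]=1  [2,4,5]=3  [3,4,5]=3
  size 4 → [0,3,4,5]=4  [1,2,4,5]=4  [2,3,4,5]=6
  first=0(j) contributes 10
  first=1(l) contributes 10
|[w]| = 20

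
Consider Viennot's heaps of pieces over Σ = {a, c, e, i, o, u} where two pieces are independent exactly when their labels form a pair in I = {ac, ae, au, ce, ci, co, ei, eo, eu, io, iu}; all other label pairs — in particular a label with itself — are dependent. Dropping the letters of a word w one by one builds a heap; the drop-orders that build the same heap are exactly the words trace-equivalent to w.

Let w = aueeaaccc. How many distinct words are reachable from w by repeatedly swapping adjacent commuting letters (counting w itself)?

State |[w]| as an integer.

drop 0:a onto floor
drop 1:u onto floor
drop 2:e onto floor
drop 3:e onto {2:e}
drop 4:a onto {0:a}
drop 5:a onto {4:a}
drop 6:c onto {1:u}
drop 7:c onto {6:c}
drop 8:c onto {7:c}
ground layer = {0:a, 1:u, 2:e}
drop-orders for the pieces not yet dropped (sum over which currently-grounded one goes next):
  1 to go: {3} 1  {5} 1  {8} 1
  2 to go: {2,3} 1  {3,5} 2  {3,8} 2  {4,5} 1  {5,8} 2  {7,8} 1
  3 to go: {0,4,5} 1  {2,3,5} 3  {2,3,8} 3  {3,4,5} 3  {3,5,8} 6  {3,7,8} 3  {4,5,8} 3  {5,7,8} 3  {6,7,8} 1
  4 to go: {0,3,4,5} 4  {0,4,5,8} 4  {1,6,7,8} 1  {2,3,4,5} 6  {2,3,5,8} 12  {2,3,7,8} 6  {3,4,5,8} 12  {3,5,7,8} 12  {3,6,7,8} 4  {4,5,7,8} 6  {5,6,7,8} 4
  5 to go: {0,2,3,4,5} 10  {0,3,4,5,8} 20  {0,4,5,7,8} 10  {1,3,6,7,8} 5  {1,5,6,7,8} 5  {2,3,4,5,8} 30  {2,3,5,7,8} 30  {2,3,6,7,8} 10  {3,4,5,7,8} 30  {3,5,6,7,8} 20  {4,5,6,7,8} 10
  6 to go: {0,2,3,4,5,8} 60  {0,3,4,5,7,8} 60  {0,4,5,6,7,8} 20  {1,2,3,6,7,8} 15  {1,3,5,6,7,8} 30  {1,4,5,6,7,8} 15  {2,3,4,5,7,8} 90  {2,3,5,6,7,8} 60  {3,4,5,6,7,8} 60
  7 to go: {0,1,4,5,6,7,8} 35  {0,2,3,4,5,7,8} 210  {0,3,4,5,6,7,8} 140  {1,2,3,5,6,7,8} 105  {1,3,4,5,6,7,8} 105  {2,3,4,5,6,7,8} 210
  if 0:a drops first: 420 orders
  if 1:u drops first: 560 orders
  if 2:e drops first: 280 orders
heap linearizations: 1260

1260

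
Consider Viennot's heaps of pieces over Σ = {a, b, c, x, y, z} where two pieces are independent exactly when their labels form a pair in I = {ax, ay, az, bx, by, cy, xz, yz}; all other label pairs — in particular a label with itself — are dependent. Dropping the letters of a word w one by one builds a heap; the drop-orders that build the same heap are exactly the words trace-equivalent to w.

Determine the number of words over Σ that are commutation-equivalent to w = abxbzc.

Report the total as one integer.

5

0(a) covers ∅
1(b) covers 0:a
2(x) covers ∅
3(b) covers 1:b
4(z) covers 3:b
5(c) covers 2:x, 4:z
floor of heap: 0:a, 2:x
completions by unplaced set U, small U first (add the entries for U minus each lowest piece of U):
  |U|=1: {5}:1
  |U|=2: {2,5}:1  {4,5}:1
  |U|=3: {2,4,5}:2  {3,4,5}:1
  |U|=4: {1,3,4,5}:1  {2,3,4,5}:3
  start at 0(a): 4
  start at 2(x): 1
sum over floor = 5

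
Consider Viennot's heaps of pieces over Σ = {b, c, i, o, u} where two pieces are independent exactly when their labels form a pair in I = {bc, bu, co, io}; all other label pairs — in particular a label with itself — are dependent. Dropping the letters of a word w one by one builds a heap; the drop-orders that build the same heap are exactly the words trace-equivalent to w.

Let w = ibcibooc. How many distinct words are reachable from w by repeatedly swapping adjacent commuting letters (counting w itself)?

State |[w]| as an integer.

8

0(i) covers ∅
1(b) covers 0:i
2(c) covers 0:i
3(i) covers 1:b, 2:c
4(b) covers 3:i
5(o) covers 4:b
6(o) covers 5:o
7(c) covers 3:i
floor of heap: 0:i
completions by unplaced set U, small U first (add the entries for U minus each lowest piece of U):
  |U|=1: {6}:1  {7}:1
  |U|=2: {5,6}:1  {6,7}:2
  |U|=3: {4,5,6}:1  {5,6,7}:3
  |U|=4: {4,5,6,7}:4
  |U|=5: {3,4,5,6,7}:4
  |U|=6: {1,3,4,5,6,7}:4  {2,3,4,5,6,7}:4
  start at 0(i): 8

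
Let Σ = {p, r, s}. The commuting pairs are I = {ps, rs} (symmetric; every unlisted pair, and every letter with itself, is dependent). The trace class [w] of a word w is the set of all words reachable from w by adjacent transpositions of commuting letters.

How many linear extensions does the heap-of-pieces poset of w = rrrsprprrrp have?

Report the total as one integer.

drop 0:r onto floor
drop 1:r onto {0:r}
drop 2:r onto {1:r}
drop 3:s onto floor
drop 4:p onto {2:r}
drop 5:r onto {4:p}
drop 6:p onto {5:r}
drop 7:r onto {6:p}
drop 8:r onto {7:r}
drop 9:r onto {8:r}
drop 10:p onto {9:r}
ground layer = {0:r, 3:s}
drop-orders for the pieces not yet dropped (sum over which currently-grounded one goes next):
  1 to go: {3} 1  {10} 1
  2 to go: {3,10} 2  {9,10} 1
  3 to go: {3,9,10} 3  {8,9,10} 1
  4 to go: {3,8,9,10} 4  {7,8,9,10} 1
  5 to go: {3,7,8,9,10} 5  {6,7,8,9,10} 1
  6 to go: {3,6,7,8,9,10} 6  {5,6,7,8,9,10} 1
  7 to go: {3,5,6,7,8,9,10} 7  {4,5,6,7,8,9,10} 1
  8 to go: {2,4,5,6,7,8,9,10} 1  {3,4,5,6,7,8,9,10} 8
  9 to go: {1,2,4,5,6,7,8,9,10} 1  {2,3,4,5,6,7,8,9,10} 9
  if 0:r drops first: 10 orders
  if 3:s drops first: 1 orders
heap linearizations: 11

11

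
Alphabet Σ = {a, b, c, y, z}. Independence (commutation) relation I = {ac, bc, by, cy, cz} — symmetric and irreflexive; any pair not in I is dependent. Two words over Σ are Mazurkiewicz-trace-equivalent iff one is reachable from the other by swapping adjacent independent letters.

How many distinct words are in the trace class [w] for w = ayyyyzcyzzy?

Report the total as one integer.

drop 0:a onto floor
drop 1:y onto {0:a}
drop 2:y onto {1:y}
drop 3:y onto {2:y}
drop 4:y onto {3:y}
drop 5:z onto {4:y}
drop 6:c onto floor
drop 7:y onto {5:z}
drop 8:z onto {7:y}
drop 9:z onto {8:z}
drop 10:y onto {9:z}
ground layer = {0:a, 6:c}
drop-orders for the pieces not yet dropped (sum over which currently-grounded one goes next):
  1 to go: {6} 1  {10} 1
  2 to go: {6,10} 2  {9,10} 1
  3 to go: {6,9,10} 3  {8,9,10} 1
  4 to go: {6,8,9,10} 4  {7,8,9,10} 1
  5 to go: {5,7,8,9,10} 1  {6,7,8,9,10} 5
  6 to go: {4,5,7,8,9,10} 1  {5,6,7,8,9,10} 6
  7 to go: {3,4,5,7,8,9,10} 1  {4,5,6,7,8,9,10} 7
  8 to go: {2,3,4,5,7,8,9,10} 1  {3,4,5,6,7,8,9,10} 8
  9 to go: {1,2,3,4,5,7,8,9,10} 1  {2,3,4,5,6,7,8,9,10} 9
  if 0:a drops first: 10 orders
  if 6:c drops first: 1 orders
heap linearizations: 11

11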